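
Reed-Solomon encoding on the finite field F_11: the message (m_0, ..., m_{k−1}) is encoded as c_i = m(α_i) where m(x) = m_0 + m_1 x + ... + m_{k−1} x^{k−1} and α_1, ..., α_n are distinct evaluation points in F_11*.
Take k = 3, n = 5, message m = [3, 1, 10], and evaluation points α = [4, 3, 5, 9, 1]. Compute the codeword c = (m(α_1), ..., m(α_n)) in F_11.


c = [2, 8, 5, 8, 3]

Message polynomial: m(x) = 3 + 1·x + 10·x^2 (mod 11).
For each evaluation point α_i, compute m(α_i) mod 11:
  α_1 = 4: Horner steps 10 → 8 → 2, so m(4) = 2.
  α_2 = 3: Horner steps 10 → 9 → 8, so m(3) = 8.
  α_3 = 5: Horner steps 10 → 7 → 5, so m(5) = 5.
  α_4 = 9: Horner steps 10 → 3 → 8, so m(9) = 8.
  α_5 = 1: Horner steps 10 → 0 → 3, so m(1) = 3.
Codeword c = [2, 8, 5, 8, 3] ∈ F_11^5.


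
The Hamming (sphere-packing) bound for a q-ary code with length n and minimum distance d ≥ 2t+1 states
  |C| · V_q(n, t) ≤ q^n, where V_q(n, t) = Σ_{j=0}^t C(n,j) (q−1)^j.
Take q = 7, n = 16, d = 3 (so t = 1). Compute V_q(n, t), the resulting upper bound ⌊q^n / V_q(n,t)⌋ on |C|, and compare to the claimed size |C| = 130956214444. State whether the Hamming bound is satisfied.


V_q(n, t) = 97, q^n = 33232930569601, Hamming bound = 342607531645, |C| = 130956214444 ≤ bound (satisfied).

Step 1: Compute V_q(n, t) = Σ_{j=0}^1 C(n, j) (q−1)^j.
  j = 0: C(16,0)·(6)^0 = 1·1 = 1.
  j = 1: C(16,1)·(6)^1 = 16·6 = 96.
  V_q(n, t) = 1 + 96 = 97.
Step 2: q^n = 7^16 = 33232930569601.
Step 3: Hamming bound ⌊q^n / V_q(n,t)⌋ = ⌊33232930569601/97⌋ = 342607531645.
Step 4: Compare |C| = 130956214444 to 342607531645: satisfied.
The claimed |C| lies below the Hamming bound.


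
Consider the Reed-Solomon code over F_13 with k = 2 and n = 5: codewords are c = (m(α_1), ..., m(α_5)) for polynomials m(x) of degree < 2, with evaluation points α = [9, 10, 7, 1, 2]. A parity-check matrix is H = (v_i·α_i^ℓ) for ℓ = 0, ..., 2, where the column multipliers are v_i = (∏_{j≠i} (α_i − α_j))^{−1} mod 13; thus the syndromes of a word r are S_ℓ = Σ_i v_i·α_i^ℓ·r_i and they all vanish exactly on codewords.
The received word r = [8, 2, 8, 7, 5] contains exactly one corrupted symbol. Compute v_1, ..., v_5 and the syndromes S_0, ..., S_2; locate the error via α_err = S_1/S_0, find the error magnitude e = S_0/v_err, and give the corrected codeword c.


S = (6, 2, 5), error at position 1, error magnitude e = 4, c = [4, 2, 8, 7, 5].

Step 1: column multipliers v_i = (∏_{j≠i}(α_i − α_j))^{−1} mod 13.
  i = 1 (α = 9): (9−10)(9−7)(9−1)(9−2) = (−1)·2·8·7 = −112 ≡ 5, so v_1 = 5^{−1} = 8 (mod 13).
  i = 2 (α = 10): (10−9)(10−7)(10−1)(10−2) = 1·3·9·8 = 216 ≡ 8, so v_2 = 8^{−1} = 5 (mod 13).
  i = 3 (α = 7): (7−9)(7−10)(7−1)(7−2) = (−2)·(−3)·6·5 = 180 ≡ 11, so v_3 = 11^{−1} = 6 (mod 13).
  i = 4 (α = 1): (1−9)(1−10)(1−7)(1−2) = (−8)·(−9)·(−6)·(−1) = 432 ≡ 3, so v_4 = 3^{−1} = 9 (mod 13).
  i = 5 (α = 2): (2−9)(2−10)(2−7)(2−1) = (−7)·(−8)·(−5)·1 = −280 ≡ 6, so v_5 = 6^{−1} = 11 (mod 13).
  v = [8, 5, 6, 9, 11].
Step 2: syndromes of r = [8, 2, 8, 7, 5] (all sums mod 13).
  S_0 = Σ v_i r_i = 8·8 + 5·2 + 6·8 + 9·7 + 11·5 = 240 ≡ 6.
  S_1 = Σ v_i α_i r_i = 8·9·8 + 5·10·2 + 6·7·8 + 9·1·7 + 11·2·5 = 1185 ≡ 2.
  α_i^2 mod 13 = [3, 9, 10, 1, 4].
  S_2 = Σ v_i α_i^2 r_i = 8·3·8 + 5·9·2 + 6·10·8 + 9·1·7 + 11·4·5 = 1045 ≡ 5.
  S = (6, 2, 5) ≠ 0, so r is not a codeword (an error is present).
Step 3: locate the error. For a single error e at position i, S_ℓ = v_i·e·α_i^ℓ, so α_err = S_1/S_0.
  S_0^{−1} = 6^{−1} = 11 (mod 13), so α_err = 2·11 = 22 ≡ 9 = α_1. Error position i = 1.
  Consistency check: S_2/S_1 = 5·7 = 35 ≡ 9 = α_err ✓ (single-error assumption holds).
Step 4: error magnitude e = S_0/v_1 = S_0·∏_{j≠1}(α_1 − α_j) = 6·5 = 30 ≡ 4 (mod 13).
Step 5: correct position 1: c_1 = r_1 − e = 8 − 4 ≡ 4 (mod 13). Hence c = [4, 2, 8, 7, 5].
  Check: interpolating c through the α_i gives m(x) = 9 + 11·x (degree < 2) with m(α_i) = c_i for every i, so c is indeed a codeword.


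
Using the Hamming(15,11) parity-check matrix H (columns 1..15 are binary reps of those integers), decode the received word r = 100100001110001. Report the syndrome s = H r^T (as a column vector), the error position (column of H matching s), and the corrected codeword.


s = (0, 0, 1, 0)^T, error position = 2, corrected codeword c = 110100001110001

Compute s = H r^T mod 2 one row at a time:
  s_1 = 0 + 1 + 1 + 1 + 0 + 0 + 0 + 1 = 4 ≡ 0 (mod 2).
  s_2 = 1 + 0 + 0 + 0 + 0 + 0 + 0 + 1 = 2 ≡ 0 (mod 2).
  s_3 = 0 + 0 + 0 + 0 + 1 + 1 + 0 + 1 = 3 ≡ 1 (mod 2).
  s_4 = 1 + 0 + 0 + 0 + 1 + 1 + 0 + 1 = 4 ≡ 0 (mod 2).
s = (0, 0, 1, 0)^T — this equals column 2 of H (binary 0010), so error is at position 2.
Correct: flip bit 2 of r = 100100001110001 to get c = 110100001110001.


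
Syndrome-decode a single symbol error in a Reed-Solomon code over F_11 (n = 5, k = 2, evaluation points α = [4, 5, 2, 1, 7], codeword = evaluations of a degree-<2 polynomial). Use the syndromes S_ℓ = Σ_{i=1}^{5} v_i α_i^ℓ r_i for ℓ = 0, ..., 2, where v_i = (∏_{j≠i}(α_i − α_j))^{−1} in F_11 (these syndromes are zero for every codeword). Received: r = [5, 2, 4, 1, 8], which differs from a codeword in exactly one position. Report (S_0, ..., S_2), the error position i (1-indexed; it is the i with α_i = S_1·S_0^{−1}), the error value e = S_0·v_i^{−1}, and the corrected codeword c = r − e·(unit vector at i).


S = (4, 5, 9), error at position 1, error magnitude e = 6, c = [10, 2, 4, 1, 8].

Step 1: column multipliers v_i = (∏_{j≠i}(α_i − α_j))^{−1} mod 11.
  i = 1 (α = 4): (4−5)(4−2)(4−1)(4−7) = (−1)·2·3·(−3) = 18 ≡ 7, so v_1 = 7^{−1} = 8 (mod 11).
  i = 2 (α = 5): (5−4)(5−2)(5−1)(5−7) = 1·3·4·(−2) = −24 ≡ 9, so v_2 = 9^{−1} = 5 (mod 11).
  i = 3 (α = 2): (2−4)(2−5)(2−1)(2−7) = (−2)·(−3)·1·(−5) = −30 ≡ 3, so v_3 = 3^{−1} = 4 (mod 11).
  i = 4 (α = 1): (1−4)(1−5)(1−2)(1−7) = (−3)·(−4)·(−1)·(−6) = 72 ≡ 6, so v_4 = 6^{−1} = 2 (mod 11).
  i = 5 (α = 7): (7−4)(7−5)(7−2)(7−1) = 3·2·5·6 = 180 ≡ 4, so v_5 = 4^{−1} = 3 (mod 11).
  v = [8, 5, 4, 2, 3].
Step 2: syndromes of r = [5, 2, 4, 1, 8] (all sums mod 11).
  S_0 = Σ v_i r_i = 8·5 + 5·2 + 4·4 + 2·1 + 3·8 = 92 ≡ 4.
  S_1 = Σ v_i α_i r_i = 8·4·5 + 5·5·2 + 4·2·4 + 2·1·1 + 3·7·8 = 412 ≡ 5.
  α_i^2 mod 11 = [5, 3, 4, 1, 5].
  S_2 = Σ v_i α_i^2 r_i = 8·5·5 + 5·3·2 + 4·4·4 + 2·1·1 + 3·5·8 = 416 ≡ 9.
  S = (4, 5, 9) ≠ 0, so r is not a codeword (an error is present).
Step 3: locate the error. For a single error e at position i, S_ℓ = v_i·e·α_i^ℓ, so α_err = S_1/S_0.
  S_0^{−1} = 4^{−1} = 3 (mod 11), so α_err = 5·3 = 15 ≡ 4 = α_1. Error position i = 1.
  Consistency check: S_2/S_1 = 9·9 = 81 ≡ 4 = α_err ✓ (single-error assumption holds).
Step 4: error magnitude e = S_0/v_1 = S_0·∏_{j≠1}(α_1 − α_j) = 4·7 = 28 ≡ 6 (mod 11).
Step 5: correct position 1: c_1 = r_1 − e = 5 − 6 ≡ 10 (mod 11). Hence c = [10, 2, 4, 1, 8].
  Check: interpolating c through the α_i gives m(x) = 9 + 3·x (degree < 2) with m(α_i) = c_i for every i, so c is indeed a codeword.


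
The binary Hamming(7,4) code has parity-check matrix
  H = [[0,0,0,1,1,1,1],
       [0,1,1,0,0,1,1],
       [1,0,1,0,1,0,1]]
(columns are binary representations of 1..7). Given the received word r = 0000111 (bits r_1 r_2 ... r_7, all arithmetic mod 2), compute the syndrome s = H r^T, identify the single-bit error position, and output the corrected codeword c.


s = (1, 0, 0)^T, error position = 4, corrected codeword c = 0001111

Compute s = H r^T mod 2 one row at a time:
  s_1 = 0 + 1 + 1 + 1 = 3 ≡ 1 (mod 2).
  s_2 = 0 + 0 + 1 + 1 = 2 ≡ 0 (mod 2).
  s_3 = 0 + 0 + 1 + 1 = 2 ≡ 0 (mod 2).
s = (1, 0, 0)^T — this equals column 4 of H (binary 100), so error is at position 4.
Correct: flip bit 4 of r = 0000111 to get c = 0001111.


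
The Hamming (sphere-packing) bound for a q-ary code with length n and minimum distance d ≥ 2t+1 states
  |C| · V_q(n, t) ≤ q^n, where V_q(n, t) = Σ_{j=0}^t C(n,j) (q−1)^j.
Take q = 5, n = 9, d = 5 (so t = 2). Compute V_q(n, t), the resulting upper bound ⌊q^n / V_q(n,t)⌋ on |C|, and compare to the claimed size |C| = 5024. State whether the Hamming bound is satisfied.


V_q(n, t) = 613, q^n = 1953125, Hamming bound = 3186, |C| = 5024 > bound (violated).

Step 1: Compute V_q(n, t) = Σ_{j=0}^2 C(n, j) (q−1)^j.
  j = 0: C(9,0)·(4)^0 = 1·1 = 1.
  j = 1: C(9,1)·(4)^1 = 9·4 = 36.
  j = 2: C(9,2)·(4)^2 = 36·16 = 576.
  V_q(n, t) = 1 + 36 + 576 = 613.
Step 2: q^n = 5^9 = 1953125.
Step 3: Hamming bound ⌊q^n / V_q(n,t)⌋ = ⌊1953125/613⌋ = 3186.
Step 4: Compare |C| = 5024 to 3186: violated.
The claimed |C| lies above the Hamming bound, so no 5-ary code of length 9 with d ≥ 5 can have 5024 codewords.


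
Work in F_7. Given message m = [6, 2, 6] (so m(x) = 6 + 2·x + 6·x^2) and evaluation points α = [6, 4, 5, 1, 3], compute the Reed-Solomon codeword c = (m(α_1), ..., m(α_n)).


c = [3, 5, 5, 0, 3]

Message polynomial: m(x) = 6 + 2·x + 6·x^2 (mod 7).
For each evaluation point α_i, compute m(α_i) mod 7:
  α_1 = 6: Horner steps 6 → 3 → 3, so m(6) = 3.
  α_2 = 4: Horner steps 6 → 5 → 5, so m(4) = 5.
  α_3 = 5: Horner steps 6 → 4 → 5, so m(5) = 5.
  α_4 = 1: Horner steps 6 → 1 → 0, so m(1) = 0.
  α_5 = 3: Horner steps 6 → 6 → 3, so m(3) = 3.
Codeword c = [3, 5, 5, 0, 3] ∈ F_7^5.


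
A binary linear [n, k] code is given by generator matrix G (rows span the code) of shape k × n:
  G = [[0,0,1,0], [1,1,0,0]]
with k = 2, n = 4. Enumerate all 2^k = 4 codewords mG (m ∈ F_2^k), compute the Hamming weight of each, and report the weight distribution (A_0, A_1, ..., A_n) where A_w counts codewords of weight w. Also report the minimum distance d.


Weight distribution: A_0 = 1, A_1 = 1, A_2 = 1, A_3 = 1. Minimum distance d = 1.

Enumerate all 2^2 = 4 messages m ∈ F_2^2.
For each, compute codeword c = mG in F_2^4, then tally its weight.
  m = 00 → c = 0000, weight = 0.
  m = 10 → c = 0010, weight = 1.
  m = 01 → c = 1100, weight = 2.
  m = 11 → c = 1110, weight = 3.
Tally weights:
  weight 0: 1 codewords.
  weight 1: 1 codewords.
  weight 2: 1 codewords.
  weight 3: 1 codewords.
Minimum distance d = smallest w > 0 with A_w > 0 = 1.
Sanity: Σ A_w = 4 = 2^2 = 4 ✓.


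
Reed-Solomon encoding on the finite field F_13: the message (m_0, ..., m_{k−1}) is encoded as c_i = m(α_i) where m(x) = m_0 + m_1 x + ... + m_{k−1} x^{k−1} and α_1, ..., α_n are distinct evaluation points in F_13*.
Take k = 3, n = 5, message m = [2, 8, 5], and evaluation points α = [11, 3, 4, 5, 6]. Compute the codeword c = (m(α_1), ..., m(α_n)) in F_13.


c = [6, 6, 10, 11, 9]

Message polynomial: m(x) = 2 + 8·x + 5·x^2 (mod 13).
For each evaluation point α_i, compute m(α_i) mod 13:
  α_1 = 11: Horner steps 5 → 11 → 6, so m(11) = 6.
  α_2 = 3: Horner steps 5 → 10 → 6, so m(3) = 6.
  α_3 = 4: Horner steps 5 → 2 → 10, so m(4) = 10.
  α_4 = 5: Horner steps 5 → 7 → 11, so m(5) = 11.
  α_5 = 6: Horner steps 5 → 12 → 9, so m(6) = 9.
Codeword c = [6, 6, 10, 11, 9] ∈ F_13^5.


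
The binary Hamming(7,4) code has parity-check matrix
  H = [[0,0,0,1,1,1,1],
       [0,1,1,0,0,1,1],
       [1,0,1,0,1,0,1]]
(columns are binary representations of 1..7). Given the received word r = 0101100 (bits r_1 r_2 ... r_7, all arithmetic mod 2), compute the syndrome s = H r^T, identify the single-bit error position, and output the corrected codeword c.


s = (0, 1, 1)^T, error position = 3, corrected codeword c = 0111100

Compute s = H r^T mod 2 one row at a time:
  s_1 = 1 + 1 + 0 + 0 = 2 ≡ 0 (mod 2).
  s_2 = 1 + 0 + 0 + 0 = 1 ≡ 1 (mod 2).
  s_3 = 0 + 0 + 1 + 0 = 1 ≡ 1 (mod 2).
s = (0, 1, 1)^T — this equals column 3 of H (binary 011), so error is at position 3.
Correct: flip bit 3 of r = 0101100 to get c = 0111100.


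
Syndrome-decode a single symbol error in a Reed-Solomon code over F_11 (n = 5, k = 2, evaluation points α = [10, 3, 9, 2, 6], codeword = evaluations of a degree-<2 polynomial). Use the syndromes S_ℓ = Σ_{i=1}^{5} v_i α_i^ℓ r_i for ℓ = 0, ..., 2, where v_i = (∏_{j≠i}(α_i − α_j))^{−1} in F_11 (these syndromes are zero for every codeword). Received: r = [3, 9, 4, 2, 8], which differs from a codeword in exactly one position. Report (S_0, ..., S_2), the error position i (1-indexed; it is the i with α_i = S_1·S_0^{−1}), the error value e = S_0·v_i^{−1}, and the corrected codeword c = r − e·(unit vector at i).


S = (5, 1, 9), error at position 3, error magnitude e = 8, c = [3, 9, 7, 2, 8].

Step 1: column multipliers v_i = (∏_{j≠i}(α_i − α_j))^{−1} mod 11.
  i = 1 (α = 10): (10−3)(10−9)(10−2)(10−6) = 7·1·8·4 = 224 ≡ 4, so v_1 = 4^{−1} = 3 (mod 11).
  i = 2 (α = 3): (3−10)(3−9)(3−2)(3−6) = (−7)·(−6)·1·(−3) = −126 ≡ 6, so v_2 = 6^{−1} = 2 (mod 11).
  i = 3 (α = 9): (9−10)(9−3)(9−2)(9−6) = (−1)·6·7·3 = −126 ≡ 6, so v_3 = 6^{−1} = 2 (mod 11).
  i = 4 (α = 2): (2−10)(2−3)(2−9)(2−6) = (−8)·(−1)·(−7)·(−4) = 224 ≡ 4, so v_4 = 4^{−1} = 3 (mod 11).
  i = 5 (α = 6): (6−10)(6−3)(6−9)(6−2) = (−4)·3·(−3)·4 = 144 ≡ 1, so v_5 = 1^{−1} = 1 (mod 11).
  v = [3, 2, 2, 3, 1].
Step 2: syndromes of r = [3, 9, 4, 2, 8] (all sums mod 11).
  S_0 = Σ v_i r_i = 3·3 + 2·9 + 2·4 + 3·2 + 1·8 = 49 ≡ 5.
  S_1 = Σ v_i α_i r_i = 3·10·3 + 2·3·9 + 2·9·4 + 3·2·2 + 1·6·8 = 276 ≡ 1.
  α_i^2 mod 11 = [1, 9, 4, 4, 3].
  S_2 = Σ v_i α_i^2 r_i = 3·1·3 + 2·9·9 + 2·4·4 + 3·4·2 + 1·3·8 = 251 ≡ 9.
  S = (5, 1, 9) ≠ 0, so r is not a codeword (an error is present).
Step 3: locate the error. For a single error e at position i, S_ℓ = v_i·e·α_i^ℓ, so α_err = S_1/S_0.
  S_0^{−1} = 5^{−1} = 9 (mod 11), so α_err = 1·9 = 9 ≡ 9 = α_3. Error position i = 3.
  Consistency check: S_2/S_1 = 9·1 = 9 ≡ 9 = α_err ✓ (single-error assumption holds).
Step 4: error magnitude e = S_0/v_3 = S_0·∏_{j≠3}(α_3 − α_j) = 5·6 = 30 ≡ 8 (mod 11).
Step 5: correct position 3: c_3 = r_3 − e = 4 − 8 ≡ 7 (mod 11). Hence c = [3, 9, 7, 2, 8].
  Check: interpolating c through the α_i gives m(x) = 10 + 7·x (degree < 2) with m(α_i) = c_i for every i, so c is indeed a codeword.


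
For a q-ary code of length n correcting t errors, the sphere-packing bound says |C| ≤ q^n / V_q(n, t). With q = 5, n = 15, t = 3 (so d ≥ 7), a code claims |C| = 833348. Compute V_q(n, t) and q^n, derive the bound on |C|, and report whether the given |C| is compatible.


V_q(n, t) = 30861, q^n = 30517578125, Hamming bound = 988871, |C| = 833348 ≤ bound (satisfied).

Step 1: Compute V_q(n, t) = Σ_{j=0}^3 C(n, j) (q−1)^j.
  j = 0: C(15,0)·(4)^0 = 1·1 = 1.
  j = 1: C(15,1)·(4)^1 = 15·4 = 60.
  j = 2: C(15,2)·(4)^2 = 105·16 = 1680.
  j = 3: C(15,3)·(4)^3 = 455·64 = 29120.
  V_q(n, t) = 1 + 60 + 1680 + 29120 = 30861.
Step 2: q^n = 5^15 = 30517578125.
Step 3: Hamming bound ⌊q^n / V_q(n,t)⌋ = ⌊30517578125/30861⌋ = 988871.
Step 4: Compare |C| = 833348 to 988871: satisfied.
The claimed |C| lies below the Hamming bound.


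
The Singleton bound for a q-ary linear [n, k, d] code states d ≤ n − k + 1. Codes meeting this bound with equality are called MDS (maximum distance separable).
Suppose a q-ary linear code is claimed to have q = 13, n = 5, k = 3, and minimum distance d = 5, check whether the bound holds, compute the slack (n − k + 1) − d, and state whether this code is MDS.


Singleton RHS = n − k + 1 = 3, slack = -2, bound violated (no such code; not MDS).

Singleton bound: d ≤ n − k + 1.
Here n = 5, k = 3, so n − k + 1 = 3.
Given d = 5, check d ≤ 3: NO.
Slack = (n − k + 1) − d = -2.
The slack is negative: d = 5 exceeds n − k + 1 = 3 by 2, so the Singleton bound is violated and no linear [5, 3, 5]_13 code can exist. In particular it is not MDS (MDS requires d = n − k + 1 exactly).
Description: the claimed parameters are [5, 3, 5]_13; such a code would be impossible (violates the Singleton bound).


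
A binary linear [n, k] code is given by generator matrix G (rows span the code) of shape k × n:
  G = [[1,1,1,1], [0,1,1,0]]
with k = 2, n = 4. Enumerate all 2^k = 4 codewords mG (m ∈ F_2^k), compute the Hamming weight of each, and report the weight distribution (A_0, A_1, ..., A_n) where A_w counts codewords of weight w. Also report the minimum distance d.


Weight distribution: A_0 = 1, A_2 = 2, A_4 = 1. Minimum distance d = 2.

Enumerate all 2^2 = 4 messages m ∈ F_2^2.
For each, compute codeword c = mG in F_2^4, then tally its weight.
  m = 00 → c = 0000, weight = 0.
  m = 10 → c = 1111, weight = 4.
  m = 01 → c = 0110, weight = 2.
  m = 11 → c = 1001, weight = 2.
Tally weights:
  weight 0: 1 codewords.
  weight 2: 2 codewords.
  weight 4: 1 codewords.
Minimum distance d = smallest w > 0 with A_w > 0 = 2.
Sanity: Σ A_w = 4 = 2^2 = 4 ✓.


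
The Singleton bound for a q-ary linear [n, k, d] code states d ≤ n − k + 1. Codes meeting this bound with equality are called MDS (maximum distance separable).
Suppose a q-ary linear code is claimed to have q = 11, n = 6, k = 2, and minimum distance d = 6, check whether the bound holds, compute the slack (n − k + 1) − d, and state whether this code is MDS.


Singleton RHS = n − k + 1 = 5, slack = -1, bound violated (no such code; not MDS).

Singleton bound: d ≤ n − k + 1.
Here n = 6, k = 2, so n − k + 1 = 5.
Given d = 6, check d ≤ 5: NO.
Slack = (n − k + 1) − d = -1.
The slack is negative: d = 6 exceeds n − k + 1 = 5 by 1, so the Singleton bound is violated and no linear [6, 2, 6]_11 code can exist. In particular it is not MDS (MDS requires d = n − k + 1 exactly).
Description: the claimed parameters are [6, 2, 6]_11; such a code would be impossible (violates the Singleton bound).


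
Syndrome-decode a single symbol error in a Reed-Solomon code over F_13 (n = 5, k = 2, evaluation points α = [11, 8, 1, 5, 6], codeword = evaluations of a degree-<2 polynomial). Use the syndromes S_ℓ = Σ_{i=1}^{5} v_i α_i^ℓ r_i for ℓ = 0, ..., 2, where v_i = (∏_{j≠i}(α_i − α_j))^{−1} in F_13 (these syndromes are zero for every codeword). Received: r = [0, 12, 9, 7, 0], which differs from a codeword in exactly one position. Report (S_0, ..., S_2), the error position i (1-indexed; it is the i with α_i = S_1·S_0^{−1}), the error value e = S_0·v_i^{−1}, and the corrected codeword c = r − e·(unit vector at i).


S = (3, 7, 12), error at position 1, error magnitude e = 9, c = [4, 12, 9, 7, 0].

Step 1: column multipliers v_i = (∏_{j≠i}(α_i − α_j))^{−1} mod 13.
  i = 1 (α = 11): (11−8)(11−1)(11−5)(11−6) = 3·10·6·5 = 900 ≡ 3, so v_1 = 3^{−1} = 9 (mod 13).
  i = 2 (α = 8): (8−11)(8−1)(8−5)(8−6) = (−3)·7·3·2 = −126 ≡ 4, so v_2 = 4^{−1} = 10 (mod 13).
  i = 3 (α = 1): (1−11)(1−8)(1−5)(1−6) = (−10)·(−7)·(−4)·(−5) = 1400 ≡ 9, so v_3 = 9^{−1} = 3 (mod 13).
  i = 4 (α = 5): (5−11)(5−8)(5−1)(5−6) = (−6)·(−3)·4·(−1) = −72 ≡ 6, so v_4 = 6^{−1} = 11 (mod 13).
  i = 5 (α = 6): (6−11)(6−8)(6−1)(6−5) = (−5)·(−2)·5·1 = 50 ≡ 11, so v_5 = 11^{−1} = 6 (mod 13).
  v = [9, 10, 3, 11, 6].
Step 2: syndromes of r = [0, 12, 9, 7, 0] (all sums mod 13).
  S_0 = Σ v_i r_i = 9·0 + 10·12 + 3·9 + 11·7 + 6·0 = 224 ≡ 3.
  S_1 = Σ v_i α_i r_i = 9·11·0 + 10·8·12 + 3·1·9 + 11·5·7 + 6·6·0 = 1372 ≡ 7.
  α_i^2 mod 13 = [4, 12, 1, 12, 10].
  S_2 = Σ v_i α_i^2 r_i = 9·4·0 + 10·12·12 + 3·1·9 + 11·12·7 + 6·10·0 = 2391 ≡ 12.
  S = (3, 7, 12) ≠ 0, so r is not a codeword (an error is present).
Step 3: locate the error. For a single error e at position i, S_ℓ = v_i·e·α_i^ℓ, so α_err = S_1/S_0.
  S_0^{−1} = 3^{−1} = 9 (mod 13), so α_err = 7·9 = 63 ≡ 11 = α_1. Error position i = 1.
  Consistency check: S_2/S_1 = 12·2 = 24 ≡ 11 = α_err ✓ (single-error assumption holds).
Step 4: error magnitude e = S_0/v_1 = S_0·∏_{j≠1}(α_1 − α_j) = 3·3 = 9 ≡ 9 (mod 13).
Step 5: correct position 1: c_1 = r_1 − e = 0 − 9 ≡ 4 (mod 13). Hence c = [4, 12, 9, 7, 0].
  Check: interpolating c through the α_i gives m(x) = 3 + 6·x (degree < 2) with m(α_i) = c_i for every i, so c is indeed a codeword.


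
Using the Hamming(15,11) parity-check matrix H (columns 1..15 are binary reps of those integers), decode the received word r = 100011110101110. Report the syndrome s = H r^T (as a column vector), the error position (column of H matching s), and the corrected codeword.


s = (1, 0, 0, 0)^T, error position = 8, corrected codeword c = 100011100101110

Compute s = H r^T mod 2 one row at a time:
  s_1 = 1 + 0 + 1 + 0 + 1 + 1 + 1 + 0 = 5 ≡ 1 (mod 2).
  s_2 = 0 + 1 + 1 + 1 + 1 + 1 + 1 + 0 = 6 ≡ 0 (mod 2).
  s_3 = 0 + 0 + 1 + 1 + 1 + 0 + 1 + 0 = 4 ≡ 0 (mod 2).
  s_4 = 1 + 0 + 1 + 1 + 0 + 0 + 1 + 0 = 4 ≡ 0 (mod 2).
s = (1, 0, 0, 0)^T — this equals column 8 of H (binary 1000), so error is at position 8.
Correct: flip bit 8 of r = 100011110101110 to get c = 100011100101110.


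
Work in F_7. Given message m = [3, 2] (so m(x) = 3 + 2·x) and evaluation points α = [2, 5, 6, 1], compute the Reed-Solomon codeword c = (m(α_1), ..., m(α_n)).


c = [0, 6, 1, 5]

Message polynomial: m(x) = 3 + 2·x (mod 7).
For each evaluation point α_i, compute m(α_i) mod 7:
  α_1 = 2: Horner steps 2 → 0, so m(2) = 0.
  α_2 = 5: Horner steps 2 → 6, so m(5) = 6.
  α_3 = 6: Horner steps 2 → 1, so m(6) = 1.
  α_4 = 1: Horner steps 2 → 5, so m(1) = 5.
Codeword c = [0, 6, 1, 5] ∈ F_7^4.


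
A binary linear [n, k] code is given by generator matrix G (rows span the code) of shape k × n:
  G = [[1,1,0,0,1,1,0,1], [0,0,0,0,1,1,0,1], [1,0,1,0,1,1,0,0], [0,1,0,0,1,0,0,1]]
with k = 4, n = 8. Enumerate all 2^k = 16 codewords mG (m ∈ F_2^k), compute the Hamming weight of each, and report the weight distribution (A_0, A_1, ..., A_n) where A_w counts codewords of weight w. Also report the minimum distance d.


Weight distribution: A_0 = 1, A_2 = 4, A_3 = 6, A_4 = 3, A_5 = 2. Minimum distance d = 2.

Enumerate all 2^4 = 16 messages m ∈ F_2^4.
For each, compute codeword c = mG in F_2^8, then tally its weight.
  m = 0000 → c = 00000000, weight = 0.
  m = 1000 → c = 11001101, weight = 5.
  m = 0100 → c = 00001101, weight = 3.
  m = 1100 → c = 11000000, weight = 2.
  m = 0010 → c = 10101100, weight = 4.
  m = 1010 → c = 01100001, weight = 3.
  m = 0110 → c = 10100001, weight = 3.
  m = 1110 → c = 01101100, weight = 4.
  m = 0001 → c = 01001001, weight = 3.
  m = 1001 → c = 10000100, weight = 2.
  m = 0101 → c = 01000100, weight = 2.
  m = 1101 → c = 10001001, weight = 3.
  m = 0011 → c = 11100101, weight = 5.
  m = 1011 → c = 00101000, weight = 2.
  m = 0111 → c = 11101000, weight = 4.
  m = 1111 → c = 00100101, weight = 3.
Tally weights:
  weight 0: 1 codewords.
  weight 2: 4 codewords.
  weight 3: 6 codewords.
  weight 4: 3 codewords.
  weight 5: 2 codewords.
Minimum distance d = smallest w > 0 with A_w > 0 = 2.
Sanity: Σ A_w = 16 = 2^4 = 16 ✓.


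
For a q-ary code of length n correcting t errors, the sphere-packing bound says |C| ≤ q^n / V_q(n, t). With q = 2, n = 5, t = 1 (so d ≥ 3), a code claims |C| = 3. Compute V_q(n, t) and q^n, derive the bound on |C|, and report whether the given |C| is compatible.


V_q(n, t) = 6, q^n = 32, Hamming bound = 5, |C| = 3 ≤ bound (satisfied).

Step 1: Compute V_q(n, t) = Σ_{j=0}^1 C(n, j) (q−1)^j.
  j = 0: C(5,0)·(1)^0 = 1·1 = 1.
  j = 1: C(5,1)·(1)^1 = 5·1 = 5.
  V_q(n, t) = 1 + 5 = 6.
Step 2: q^n = 2^5 = 32.
Step 3: Hamming bound ⌊q^n / V_q(n,t)⌋ = ⌊32/6⌋ = 5.
Step 4: Compare |C| = 3 to 5: satisfied.
The claimed |C| lies below the Hamming bound.


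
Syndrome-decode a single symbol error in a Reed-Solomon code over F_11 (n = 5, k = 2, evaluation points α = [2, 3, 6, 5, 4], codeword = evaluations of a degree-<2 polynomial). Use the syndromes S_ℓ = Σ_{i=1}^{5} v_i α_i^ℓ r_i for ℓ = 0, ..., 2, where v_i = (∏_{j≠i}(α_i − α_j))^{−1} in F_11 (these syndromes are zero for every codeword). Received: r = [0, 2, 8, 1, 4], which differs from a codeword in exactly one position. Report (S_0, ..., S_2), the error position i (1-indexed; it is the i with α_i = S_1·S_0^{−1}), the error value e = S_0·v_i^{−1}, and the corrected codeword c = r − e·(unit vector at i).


S = (10, 6, 8), error at position 4, error magnitude e = 6, c = [0, 2, 8, 6, 4].

Step 1: column multipliers v_i = (∏_{j≠i}(α_i − α_j))^{−1} mod 11.
  i = 1 (α = 2): (2−3)(2−6)(2−5)(2−4) = (−1)·(−4)·(−3)·(−2) = 24 ≡ 2, so v_1 = 2^{−1} = 6 (mod 11).
  i = 2 (α = 3): (3−2)(3−6)(3−5)(3−4) = 1·(−3)·(−2)·(−1) = −6 ≡ 5, so v_2 = 5^{−1} = 9 (mod 11).
  i = 3 (α = 6): (6−2)(6−3)(6−5)(6−4) = 4·3·1·2 = 24 ≡ 2, so v_3 = 2^{−1} = 6 (mod 11).
  i = 4 (α = 5): (5−2)(5−3)(5−6)(5−4) = 3·2·(−1)·1 = −6 ≡ 5, so v_4 = 5^{−1} = 9 (mod 11).
  i = 5 (α = 4): (4−2)(4−3)(4−6)(4−5) = 2·1·(−2)·(−1) = 4 ≡ 4, so v_5 = 4^{−1} = 3 (mod 11).
  v = [6, 9, 6, 9, 3].
Step 2: syndromes of r = [0, 2, 8, 1, 4] (all sums mod 11).
  S_0 = Σ v_i r_i = 6·0 + 9·2 + 6·8 + 9·1 + 3·4 = 87 ≡ 10.
  S_1 = Σ v_i α_i r_i = 6·2·0 + 9·3·2 + 6·6·8 + 9·5·1 + 3·4·4 = 435 ≡ 6.
  α_i^2 mod 11 = [4, 9, 3, 3, 5].
  S_2 = Σ v_i α_i^2 r_i = 6·4·0 + 9·9·2 + 6·3·8 + 9·3·1 + 3·5·4 = 393 ≡ 8.
  S = (10, 6, 8) ≠ 0, so r is not a codeword (an error is present).
Step 3: locate the error. For a single error e at position i, S_ℓ = v_i·e·α_i^ℓ, so α_err = S_1/S_0.
  S_0^{−1} = 10^{−1} = 10 (mod 11), so α_err = 6·10 = 60 ≡ 5 = α_4. Error position i = 4.
  Consistency check: S_2/S_1 = 8·2 = 16 ≡ 5 = α_err ✓ (single-error assumption holds).
Step 4: error magnitude e = S_0/v_4 = S_0·∏_{j≠4}(α_4 − α_j) = 10·5 = 50 ≡ 6 (mod 11).
Step 5: correct position 4: c_4 = r_4 − e = 1 − 6 ≡ 6 (mod 11). Hence c = [0, 2, 8, 6, 4].
  Check: interpolating c through the α_i gives m(x) = 7 + 2·x (degree < 2) with m(α_i) = c_i for every i, so c is indeed a codeword.


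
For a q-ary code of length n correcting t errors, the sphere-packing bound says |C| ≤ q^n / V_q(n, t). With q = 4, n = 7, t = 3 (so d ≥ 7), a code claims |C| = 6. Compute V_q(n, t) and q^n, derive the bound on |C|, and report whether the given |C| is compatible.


V_q(n, t) = 1156, q^n = 16384, Hamming bound = 14, |C| = 6 ≤ bound (satisfied).

Step 1: Compute V_q(n, t) = Σ_{j=0}^3 C(n, j) (q−1)^j.
  j = 0: C(7,0)·(3)^0 = 1·1 = 1.
  j = 1: C(7,1)·(3)^1 = 7·3 = 21.
  j = 2: C(7,2)·(3)^2 = 21·9 = 189.
  j = 3: C(7,3)·(3)^3 = 35·27 = 945.
  V_q(n, t) = 1 + 21 + 189 + 945 = 1156.
Step 2: q^n = 4^7 = 16384.
Step 3: Hamming bound ⌊q^n / V_q(n,t)⌋ = ⌊16384/1156⌋ = 14.
Step 4: Compare |C| = 6 to 14: satisfied.
The claimed |C| lies below the Hamming bound.


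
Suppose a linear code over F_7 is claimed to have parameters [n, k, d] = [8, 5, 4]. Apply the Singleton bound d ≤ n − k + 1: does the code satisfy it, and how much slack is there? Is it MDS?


Singleton RHS = n − k + 1 = 4, slack = 0, bound satisfied, MDS.

Singleton bound: d ≤ n − k + 1.
Here n = 8, k = 5, so n − k + 1 = 4.
Given d = 4, check d ≤ 4: YES.
Slack = (n − k + 1) − d = 0.
The code is MDS (slack = 0).
Description: the claimed parameters are [8, 5, 4]_7; such a code would be MDS (meets Singleton bound).


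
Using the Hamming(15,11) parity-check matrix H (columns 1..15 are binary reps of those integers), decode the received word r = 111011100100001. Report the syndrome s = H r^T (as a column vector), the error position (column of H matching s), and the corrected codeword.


s = (0, 0, 0, 1)^T, error position = 1, corrected codeword c = 011011100100001

Compute s = H r^T mod 2 one row at a time:
  s_1 = 0 + 0 + 1 + 0 + 0 + 0 + 0 + 1 = 2 ≡ 0 (mod 2).
  s_2 = 0 + 1 + 1 + 1 + 0 + 0 + 0 + 1 = 4 ≡ 0 (mod 2).
  s_3 = 1 + 1 + 1 + 1 + 1 + 0 + 0 + 1 = 6 ≡ 0 (mod 2).
  s_4 = 1 + 1 + 1 + 1 + 0 + 0 + 0 + 1 = 5 ≡ 1 (mod 2).
s = (0, 0, 0, 1)^T — this equals column 1 of H (binary 0001), so error is at position 1.
Correct: flip bit 1 of r = 111011100100001 to get c = 011011100100001.


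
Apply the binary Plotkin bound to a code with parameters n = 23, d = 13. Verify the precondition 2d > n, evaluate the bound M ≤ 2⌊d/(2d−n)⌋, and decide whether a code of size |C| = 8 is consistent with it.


Plotkin bound M ≤ 8; given |C| = 8 ≤ bound (satisfied).

Check applicability: 2d = 26, n = 23.
2d − n = 3 > 0, so Plotkin applies.
Compute d/(2d−n) = 13/3 ≈ 4.3333.
⌊d/(2d−n)⌋ = 4.
Plotkin bound: M ≤ 2·4 = 8.
Given |C| = 8, check: satisfied.
This |C| is at the Plotkin bound.


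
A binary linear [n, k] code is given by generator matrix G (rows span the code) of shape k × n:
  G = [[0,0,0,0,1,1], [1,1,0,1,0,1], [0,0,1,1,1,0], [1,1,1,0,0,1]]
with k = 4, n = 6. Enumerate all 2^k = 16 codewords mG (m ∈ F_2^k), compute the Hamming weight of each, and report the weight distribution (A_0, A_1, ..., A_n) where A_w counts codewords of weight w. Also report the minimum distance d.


Weight distribution: A_0 = 1, A_1 = 2, A_2 = 2, A_3 = 4, A_4 = 5, A_5 = 2. Minimum distance d = 1.

Enumerate all 2^4 = 16 messages m ∈ F_2^4.
For each, compute codeword c = mG in F_2^6, then tally its weight.
  m = 0000 → c = 000000, weight = 0.
  m = 1000 → c = 000011, weight = 2.
  m = 0100 → c = 110101, weight = 4.
  m = 1100 → c = 110110, weight = 4.
  m = 0010 → c = 001110, weight = 3.
  m = 1010 → c = 001101, weight = 3.
  m = 0110 → c = 111011, weight = 5.
  m = 1110 → c = 111000, weight = 3.
  m = 0001 → c = 111001, weight = 4.
  m = 1001 → c = 111010, weight = 4.
  m = 0101 → c = 001100, weight = 2.
  m = 1101 → c = 001111, weight = 4.
  m = 0011 → c = 110111, weight = 5.
  m = 1011 → c = 110100, weight = 3.
  m = 0111 → c = 000010, weight = 1.
  m = 1111 → c = 000001, weight = 1.
Tally weights:
  weight 0: 1 codewords.
  weight 1: 2 codewords.
  weight 2: 2 codewords.
  weight 3: 4 codewords.
  weight 4: 5 codewords.
  weight 5: 2 codewords.
Minimum distance d = smallest w > 0 with A_w > 0 = 1.
Sanity: Σ A_w = 16 = 2^4 = 16 ✓.


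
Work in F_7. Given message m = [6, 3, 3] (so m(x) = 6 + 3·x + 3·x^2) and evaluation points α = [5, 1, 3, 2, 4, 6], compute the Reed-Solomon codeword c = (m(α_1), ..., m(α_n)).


c = [5, 5, 0, 3, 3, 6]

Message polynomial: m(x) = 6 + 3·x + 3·x^2 (mod 7).
For each evaluation point α_i, compute m(α_i) mod 7:
  α_1 = 5: Horner steps 3 → 4 → 5, so m(5) = 5.
  α_2 = 1: Horner steps 3 → 6 → 5, so m(1) = 5.
  α_3 = 3: Horner steps 3 → 5 → 0, so m(3) = 0.
  α_4 = 2: Horner steps 3 → 2 → 3, so m(2) = 3.
  α_5 = 4: Horner steps 3 → 1 → 3, so m(4) = 3.
  α_6 = 6: Horner steps 3 → 0 → 6, so m(6) = 6.
Codeword c = [5, 5, 0, 3, 3, 6] ∈ F_7^6.


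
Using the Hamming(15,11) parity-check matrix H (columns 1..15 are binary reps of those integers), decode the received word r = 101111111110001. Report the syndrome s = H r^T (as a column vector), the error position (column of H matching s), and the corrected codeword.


s = (1, 1, 0, 1)^T, error position = 13, corrected codeword c = 101111111110101

Compute s = H r^T mod 2 one row at a time:
  s_1 = 1 + 1 + 1 + 1 + 0 + 0 + 0 + 1 = 5 ≡ 1 (mod 2).
  s_2 = 1 + 1 + 1 + 1 + 0 + 0 + 0 + 1 = 5 ≡ 1 (mod 2).
  s_3 = 0 + 1 + 1 + 1 + 1 + 1 + 0 + 1 = 6 ≡ 0 (mod 2).
  s_4 = 1 + 1 + 1 + 1 + 1 + 1 + 0 + 1 = 7 ≡ 1 (mod 2).
s = (1, 1, 0, 1)^T — this equals column 13 of H (binary 1101), so error is at position 13.
Correct: flip bit 13 of r = 101111111110001 to get c = 101111111110101.


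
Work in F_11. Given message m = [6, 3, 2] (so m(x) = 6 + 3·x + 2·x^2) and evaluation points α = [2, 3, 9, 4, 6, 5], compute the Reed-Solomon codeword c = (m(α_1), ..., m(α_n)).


c = [9, 0, 8, 6, 8, 5]

Message polynomial: m(x) = 6 + 3·x + 2·x^2 (mod 11).
For each evaluation point α_i, compute m(α_i) mod 11:
  α_1 = 2: Horner steps 2 → 7 → 9, so m(2) = 9.
  α_2 = 3: Horner steps 2 → 9 → 0, so m(3) = 0.
  α_3 = 9: Horner steps 2 → 10 → 8, so m(9) = 8.
  α_4 = 4: Horner steps 2 → 0 → 6, so m(4) = 6.
  α_5 = 6: Horner steps 2 → 4 → 8, so m(6) = 8.
  α_6 = 5: Horner steps 2 → 2 → 5, so m(5) = 5.
Codeword c = [9, 0, 8, 6, 8, 5] ∈ F_11^6.


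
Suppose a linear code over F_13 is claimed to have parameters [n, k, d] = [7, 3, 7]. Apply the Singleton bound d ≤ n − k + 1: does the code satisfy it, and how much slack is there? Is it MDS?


Singleton RHS = n − k + 1 = 5, slack = -2, bound violated (no such code; not MDS).

Singleton bound: d ≤ n − k + 1.
Here n = 7, k = 3, so n − k + 1 = 5.
Given d = 7, check d ≤ 5: NO.
Slack = (n − k + 1) − d = -2.
The slack is negative: d = 7 exceeds n − k + 1 = 5 by 2, so the Singleton bound is violated and no linear [7, 3, 7]_13 code can exist. In particular it is not MDS (MDS requires d = n − k + 1 exactly).
Description: the claimed parameters are [7, 3, 7]_13; such a code would be impossible (violates the Singleton bound).


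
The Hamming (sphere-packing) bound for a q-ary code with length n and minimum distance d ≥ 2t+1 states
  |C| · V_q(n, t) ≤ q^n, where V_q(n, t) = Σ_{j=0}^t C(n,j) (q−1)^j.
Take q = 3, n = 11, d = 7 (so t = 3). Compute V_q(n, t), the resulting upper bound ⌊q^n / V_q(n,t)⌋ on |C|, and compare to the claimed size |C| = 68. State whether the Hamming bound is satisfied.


V_q(n, t) = 1563, q^n = 177147, Hamming bound = 113, |C| = 68 ≤ bound (satisfied).

Step 1: Compute V_q(n, t) = Σ_{j=0}^3 C(n, j) (q−1)^j.
  j = 0: C(11,0)·(2)^0 = 1·1 = 1.
  j = 1: C(11,1)·(2)^1 = 11·2 = 22.
  j = 2: C(11,2)·(2)^2 = 55·4 = 220.
  j = 3: C(11,3)·(2)^3 = 165·8 = 1320.
  V_q(n, t) = 1 + 22 + 220 + 1320 = 1563.
Step 2: q^n = 3^11 = 177147.
Step 3: Hamming bound ⌊q^n / V_q(n,t)⌋ = ⌊177147/1563⌋ = 113.
Step 4: Compare |C| = 68 to 113: satisfied.
The claimed |C| lies below the Hamming bound.


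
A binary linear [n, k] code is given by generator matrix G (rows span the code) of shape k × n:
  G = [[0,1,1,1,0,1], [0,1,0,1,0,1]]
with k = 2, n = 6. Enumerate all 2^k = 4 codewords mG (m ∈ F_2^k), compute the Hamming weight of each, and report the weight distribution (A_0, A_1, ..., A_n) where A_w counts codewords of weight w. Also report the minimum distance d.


Weight distribution: A_0 = 1, A_1 = 1, A_3 = 1, A_4 = 1. Minimum distance d = 1.

Enumerate all 2^2 = 4 messages m ∈ F_2^2.
For each, compute codeword c = mG in F_2^6, then tally its weight.
  m = 00 → c = 000000, weight = 0.
  m = 10 → c = 011101, weight = 4.
  m = 01 → c = 010101, weight = 3.
  m = 11 → c = 001000, weight = 1.
Tally weights:
  weight 0: 1 codewords.
  weight 1: 1 codewords.
  weight 3: 1 codewords.
  weight 4: 1 codewords.
Minimum distance d = smallest w > 0 with A_w > 0 = 1.
Sanity: Σ A_w = 4 = 2^2 = 4 ✓.


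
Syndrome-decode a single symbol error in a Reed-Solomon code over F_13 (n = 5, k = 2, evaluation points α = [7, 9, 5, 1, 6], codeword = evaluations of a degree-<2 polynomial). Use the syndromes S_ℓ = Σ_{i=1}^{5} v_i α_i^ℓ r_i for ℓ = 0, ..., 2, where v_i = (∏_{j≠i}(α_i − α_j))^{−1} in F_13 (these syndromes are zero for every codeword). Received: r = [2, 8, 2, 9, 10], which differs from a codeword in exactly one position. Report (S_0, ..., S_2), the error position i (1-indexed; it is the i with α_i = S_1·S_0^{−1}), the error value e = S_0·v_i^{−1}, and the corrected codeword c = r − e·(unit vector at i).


S = (5, 9, 11), error at position 1, error magnitude e = 10, c = [5, 8, 2, 9, 10].

Step 1: column multipliers v_i = (∏_{j≠i}(α_i − α_j))^{−1} mod 13.
  i = 1 (α = 7): (7−9)(7−5)(7−1)(7−6) = (−2)·2·6·1 = −24 ≡ 2, so v_1 = 2^{−1} = 7 (mod 13).
  i = 2 (α = 9): (9−7)(9−5)(9−1)(9−6) = 2·4·8·3 = 192 ≡ 10, so v_2 = 10^{−1} = 4 (mod 13).
  i = 3 (α = 5): (5−7)(5−9)(5−1)(5−6) = (−2)·(−4)·4·(−1) = −32 ≡ 7, so v_3 = 7^{−1} = 2 (mod 13).
  i = 4 (α = 1): (1−7)(1−9)(1−5)(1−6) = (−6)·(−8)·(−4)·(−5) = 960 ≡ 11, so v_4 = 11^{−1} = 6 (mod 13).
  i = 5 (α = 6): (6−7)(6−9)(6−5)(6−1) = (−1)·(−3)·1·5 = 15 ≡ 2, so v_5 = 2^{−1} = 7 (mod 13).
  v = [7, 4, 2, 6, 7].
Step 2: syndromes of r = [2, 8, 2, 9, 10] (all sums mod 13).
  S_0 = Σ v_i r_i = 7·2 + 4·8 + 2·2 + 6·9 + 7·10 = 174 ≡ 5.
  S_1 = Σ v_i α_i r_i = 7·7·2 + 4·9·8 + 2·5·2 + 6·1·9 + 7·6·10 = 880 ≡ 9.
  α_i^2 mod 13 = [10, 3, 12, 1, 10].
  S_2 = Σ v_i α_i^2 r_i = 7·10·2 + 4·3·8 + 2·12·2 + 6·1·9 + 7·10·10 = 1038 ≡ 11.
  S = (5, 9, 11) ≠ 0, so r is not a codeword (an error is present).
Step 3: locate the error. For a single error e at position i, S_ℓ = v_i·e·α_i^ℓ, so α_err = S_1/S_0.
  S_0^{−1} = 5^{−1} = 8 (mod 13), so α_err = 9·8 = 72 ≡ 7 = α_1. Error position i = 1.
  Consistency check: S_2/S_1 = 11·3 = 33 ≡ 7 = α_err ✓ (single-error assumption holds).
Step 4: error magnitude e = S_0/v_1 = S_0·∏_{j≠1}(α_1 − α_j) = 5·2 = 10 ≡ 10 (mod 13).
Step 5: correct position 1: c_1 = r_1 − e = 2 − 10 ≡ 5 (mod 13). Hence c = [5, 8, 2, 9, 10].
  Check: interpolating c through the α_i gives m(x) = 1 + 8·x (degree < 2) with m(α_i) = c_i for every i, so c is indeed a codeword.


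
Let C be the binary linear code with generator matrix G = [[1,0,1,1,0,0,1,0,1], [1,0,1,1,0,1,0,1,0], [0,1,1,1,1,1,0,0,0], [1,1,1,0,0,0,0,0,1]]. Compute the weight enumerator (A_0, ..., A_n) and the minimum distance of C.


Weight distribution: A_0 = 1, A_3 = 1, A_4 = 5, A_5 = 6, A_6 = 2, A_7 = 1. Minimum distance d = 3.

Enumerate all 2^4 = 16 messages m ∈ F_2^4.
For each, compute codeword c = mG in F_2^9, then tally its weight.
  m = 0000 → c = 000000000, weight = 0.
  m = 1000 → c = 101100101, weight = 5.
  m = 0100 → c = 101101010, weight = 5.
  m = 1100 → c = 000001111, weight = 4.
  m = 0010 → c = 011111000, weight = 5.
  m = 1010 → c = 110011101, weight = 6.
  m = 0110 → c = 110010010, weight = 4.
  m = 1110 → c = 011110111, weight = 7.
  m = 0001 → c = 111000001, weight = 4.
  m = 1001 → c = 010100100, weight = 3.
  m = 0101 → c = 010101011, weight = 5.
  m = 1101 → c = 111001110, weight = 6.
  m = 0011 → c = 100111001, weight = 5.
  m = 1011 → c = 001011100, weight = 4.
  m = 0111 → c = 001010011, weight = 4.
  m = 1111 → c = 100110110, weight = 5.
Tally weights:
  weight 0: 1 codewords.
  weight 3: 1 codewords.
  weight 4: 5 codewords.
  weight 5: 6 codewords.
  weight 6: 2 codewords.
  weight 7: 1 codewords.
Minimum distance d = smallest w > 0 with A_w > 0 = 3.
Sanity: Σ A_w = 16 = 2^4 = 16 ✓.


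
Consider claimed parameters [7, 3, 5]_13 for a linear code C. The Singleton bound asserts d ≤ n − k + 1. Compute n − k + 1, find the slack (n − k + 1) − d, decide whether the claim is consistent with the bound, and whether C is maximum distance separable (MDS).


Singleton RHS = n − k + 1 = 5, slack = 0, bound satisfied, MDS.

Singleton bound: d ≤ n − k + 1.
Here n = 7, k = 3, so n − k + 1 = 5.
Given d = 5, check d ≤ 5: YES.
Slack = (n − k + 1) − d = 0.
The code is MDS (slack = 0).
Description: the claimed parameters are [7, 3, 5]_13; such a code would be MDS (meets Singleton bound).


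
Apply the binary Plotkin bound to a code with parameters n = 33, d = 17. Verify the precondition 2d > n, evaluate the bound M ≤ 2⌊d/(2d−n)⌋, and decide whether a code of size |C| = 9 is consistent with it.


Plotkin bound M ≤ 34; given |C| = 9 ≤ bound (satisfied).

Check applicability: 2d = 34, n = 33.
2d − n = 1 > 0, so Plotkin applies.
Compute d/(2d−n) = 17/1 ≈ 17.0000.
⌊d/(2d−n)⌋ = 17.
Plotkin bound: M ≤ 2·17 = 34.
Given |C| = 9, check: satisfied.
This |C| is below the Plotkin bound.
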